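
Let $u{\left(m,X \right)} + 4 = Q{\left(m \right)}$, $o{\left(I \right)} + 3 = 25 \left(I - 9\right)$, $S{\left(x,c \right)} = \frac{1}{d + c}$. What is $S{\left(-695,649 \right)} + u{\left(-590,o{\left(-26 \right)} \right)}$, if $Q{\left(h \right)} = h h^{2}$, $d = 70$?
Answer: $- \frac{147667503875}{719} \approx -2.0538 \cdot 10^{8}$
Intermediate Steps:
$S{\left(x,c \right)} = \frac{1}{70 + c}$
$o{\left(I \right)} = -228 + 25 I$ ($o{\left(I \right)} = -3 + 25 \left(I - 9\right) = -3 + 25 \left(-9 + I\right) = -3 + \left(-225 + 25 I\right) = -228 + 25 I$)
$Q{\left(h \right)} = h^{3}$
$u{\left(m,X \right)} = -4 + m^{3}$
$S{\left(-695,649 \right)} + u{\left(-590,o{\left(-26 \right)} \right)} = \frac{1}{70 + 649} + \left(-4 + \left(-590\right)^{3}\right) = \frac{1}{719} - 205379004 = - \frac{147667503875}{719}$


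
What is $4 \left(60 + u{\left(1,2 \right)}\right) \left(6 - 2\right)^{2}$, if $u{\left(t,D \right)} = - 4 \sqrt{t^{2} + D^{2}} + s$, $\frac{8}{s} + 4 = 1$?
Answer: $\frac{11008}{3} - 256 \sqrt{5} \approx 3096.9$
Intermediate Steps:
$s = - \frac{8}{3}$ ($s = \frac{8}{-4 + 1} = \frac{8}{-3} = 8 \left(- \frac{1}{3}\right) = - \frac{8}{3} \approx -2.6667$)
$u{\left(t,D \right)} = - \frac{8}{3} - 4 \sqrt{D^{2} + t^{2}}$ ($u{\left(t,D \right)} = - 4 \sqrt{t^{2} + D^{2}} - \frac{8}{3} = - 4 \sqrt{D^{2} + t^{2}} - \frac{8}{3} = - \frac{8}{3} - 4 \sqrt{D^{2} + t^{2}}$)
$4 \left(60 + u{\left(1,2 \right)}\right) \left(6 - 2\right)^{2} = 4 \left(60 - \left(\frac{8}{3} + 4 \sqrt{2^{2} + 1^{2}}\right)\right) \left(6 - 2\right)^{2} = 4 \left(60 - \left(\frac{8}{3} + 4 \sqrt{4 + 1}\right)\right) 4^{2} = 4 \left(60 - \left(\frac{8}{3} + 4 \sqrt{5}\right)\right) 16 = 4 \left(\frac{172}{3} - 4 \sqrt{5}\right) 16 = 4 \left(\frac{2752}{3} - 64 \sqrt{5}\right) = \frac{11008}{3} - 256 \sqrt{5}$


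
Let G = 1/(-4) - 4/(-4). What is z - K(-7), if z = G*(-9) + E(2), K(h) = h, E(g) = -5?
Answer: -19/4 ≈ -4.7500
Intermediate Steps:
G = ¾ (G = 1*(-¼) - 4*(-¼) = -¼ + 1 = ¾ ≈ 0.75000)
z = -47/4 (z = (¾)*(-9) - 5 = -27/4 - 5 = -47/4 ≈ -11.750)
z - K(-7) = -47/4 - 1*(-7) = -47/4 + 7 = -19/4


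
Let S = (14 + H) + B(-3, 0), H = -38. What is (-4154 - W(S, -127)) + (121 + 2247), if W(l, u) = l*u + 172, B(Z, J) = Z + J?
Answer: -5387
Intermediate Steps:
B(Z, J) = J + Z
S = -27 (S = (14 - 38) + (0 - 3) = -24 - 3 = -27)
W(l, u) = 172 + l*u
(-4154 - W(S, -127)) + (121 + 2247) = (-4154 - (172 - 27*(-127))) + (121 + 2247) = (-4154 - (172 + 3429)) + 2368 = (-4154 - 1*3601) + 2368 = (-4154 - 3601) + 2368 = -7755 + 2368 = -5387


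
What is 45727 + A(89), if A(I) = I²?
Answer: 53648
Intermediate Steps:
45727 + A(89) = 45727 + 89² = 45727 + 7921 = 53648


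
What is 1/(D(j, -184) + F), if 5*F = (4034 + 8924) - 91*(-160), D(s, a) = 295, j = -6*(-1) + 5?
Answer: 5/28993 ≈ 0.00017246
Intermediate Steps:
j = 11 (j = 6 + 5 = 11)
F = 27518/5 (F = ((4034 + 8924) - 91*(-160))/5 = (12958 + 14560)/5 = (1/5)*27518 = 27518/5 ≈ 5503.6)
1/(D(j, -184) + F) = 1/(295 + 27518/5) = 1/(28993/5) = 5/28993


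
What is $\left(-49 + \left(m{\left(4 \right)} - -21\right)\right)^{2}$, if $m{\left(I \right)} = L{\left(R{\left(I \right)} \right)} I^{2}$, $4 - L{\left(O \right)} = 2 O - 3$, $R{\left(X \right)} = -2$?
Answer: $21904$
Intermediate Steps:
$L{\left(O \right)} = 7 - 2 O$ ($L{\left(O \right)} = 4 - \left(2 O - 3\right) = 4 - \left(-3 + 2 O\right) = 7 - 2 O$)
$m{\left(I \right)} = 11 I^{2}$ ($m{\left(I \right)} = \left(7 - -4\right) I^{2} = \left(7 + 4\right) I^{2} = 11 I^{2}$)
$\left(-49 + \left(m{\left(4 \right)} - -21\right)\right)^{2} = \left(-49 - \left(-21 - 11 \cdot 4^{2}\right)\right)^{2} = \left(-49 + \left(11 \cdot 16 + 21\right)\right)^{2} = \left(-49 + \left(176 + 21\right)\right)^{2} = \left(-49 + 197\right)^{2} = 148^{2} = 21904$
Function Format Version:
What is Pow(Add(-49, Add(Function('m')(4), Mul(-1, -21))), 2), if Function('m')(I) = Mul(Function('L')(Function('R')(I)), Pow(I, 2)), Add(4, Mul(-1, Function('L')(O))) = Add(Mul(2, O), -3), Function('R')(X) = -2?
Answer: 21904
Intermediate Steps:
Function('L')(O) = Add(7, Mul(-2, O)) (Function('L')(O) = Add(4, Mul(-1, Add(Mul(2, O), -3))) = Add(4, Mul(-1, Add(-3, Mul(2, O)))) = Add(4, Add(3, Mul(-2, O))) = Add(7, Mul(-2, O)))
Function('m')(I) = Mul(11, Pow(I, 2)) (Function('m')(I) = Mul(Add(7, Mul(-2, -2)), Pow(I, 2)) = Mul(Add(7, 4), Pow(I, 2)) = Mul(11, Pow(I, 2)))
Pow(Add(-49, Add(Function('m')(4), Mul(-1, -21))), 2) = Pow(Add(-49, Add(Mul(11, Pow(4, 2)), Mul(-1, -21))), 2) = Pow(Add(-49, Add(Mul(11, 16), 21)), 2) = Pow(Add(-49, Add(176, 21)), 2) = Pow(Add(-49, 197), 2) = Pow(148, 2) = 21904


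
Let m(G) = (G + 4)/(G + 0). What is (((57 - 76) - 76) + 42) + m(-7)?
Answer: -368/7 ≈ -52.571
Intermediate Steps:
m(G) = (4 + G)/G
(((57 - 76) - 76) + 42) + m(-7) = (((57 - 76) - 76) + 42) + (4 - 7)/(-7) = ((-19 - 76) + 42) - ⅐*(-3) = (-95 + 42) + 3/7 = -53 + 3/7 = -368/7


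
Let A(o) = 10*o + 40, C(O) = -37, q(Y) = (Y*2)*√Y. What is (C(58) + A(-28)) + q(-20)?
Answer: -277 - 80*I*√5 ≈ -277.0 - 178.89*I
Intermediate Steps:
q(Y) = 2*Y^(3/2) (q(Y) = (2*Y)*√Y = 2*Y^(3/2))
A(o) = 40 + 10*o
(C(58) + A(-28)) + q(-20) = (-37 + (40 + 10*(-28))) + 2*(-20)^(3/2) = (-37 + (40 - 280)) + 2*(-40*I*√5) = (-37 - 240) - 80*I*√5 = -277 - 80*I*√5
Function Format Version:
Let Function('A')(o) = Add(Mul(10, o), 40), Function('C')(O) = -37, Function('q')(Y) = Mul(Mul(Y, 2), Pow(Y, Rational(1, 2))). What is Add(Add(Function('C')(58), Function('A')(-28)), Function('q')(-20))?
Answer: Add(-277, Mul(-80, I, Pow(5, Rational(1, 2)))) ≈ Add(-277.00, Mul(-178.89, I))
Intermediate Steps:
Function('q')(Y) = Mul(2, Pow(Y, Rational(3, 2))) (Function('q')(Y) = Mul(Mul(2, Y), Pow(Y, Rational(1, 2))) = Mul(2, Pow(Y, Rational(3, 2))))
Function('A')(o) = Add(40, Mul(10, o))
Add(Add(Function('C')(58), Function('A')(-28)), Function('q')(-20)) = Add(Add(-37, Add(40, Mul(10, -28))), Mul(2, Pow(-20, Rational(3, 2)))) = Add(Add(-37, Add(40, -280)), Mul(2, Mul(-40, I, Pow(5, Rational(1, 2))))) = Add(Add(-37, -240), Mul(-80, I, Pow(5, Rational(1, 2)))) = Add(-277, Mul(-80, I, Pow(5, Rational(1, 2))))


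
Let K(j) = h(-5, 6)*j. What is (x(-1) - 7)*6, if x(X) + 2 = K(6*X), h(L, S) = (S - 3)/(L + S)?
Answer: -162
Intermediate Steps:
h(L, S) = (-3 + S)/(L + S)
K(j) = 3*j (K(j) = ((-3 + 6)/(-5 + 6))*j = (3/1)*j = (1*3)*j = 3*j)
x(X) = -2 + 18*X (x(X) = -2 + 3*(6*X) = -2 + 18*X)
(x(-1) - 7)*6 = ((-2 + 18*(-1)) - 7)*6 = ((-2 - 18) - 7)*6 = (-20 - 7)*6 = -27*6 = -162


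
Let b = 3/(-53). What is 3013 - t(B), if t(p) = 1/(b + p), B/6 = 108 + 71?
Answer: 171496894/56919 ≈ 3013.0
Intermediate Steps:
b = -3/53 (b = 3*(-1/53) = -3/53 ≈ -0.056604)
B = 1074 (B = 6*(108 + 71) = 6*179 = 1074)
t(p) = 1/(-3/53 + p)
3013 - t(B) = 3013 - 53/(-3 + 53*1074) = 3013 - 53/(-3 + 56922) = 3013 - 53/56919 = 171496894/56919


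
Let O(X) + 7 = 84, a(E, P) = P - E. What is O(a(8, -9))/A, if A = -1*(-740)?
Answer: 77/740 ≈ 0.10405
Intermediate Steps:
O(X) = 77 (O(X) = -7 + 84 = 77)
A = 740
O(a(8, -9))/A = 77/740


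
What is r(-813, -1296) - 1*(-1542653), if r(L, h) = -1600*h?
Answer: 3616253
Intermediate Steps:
r(-813, -1296) - 1*(-1542653) = -1600*(-1296) - 1*(-1542653) = 2073600 + 1542653 = 3616253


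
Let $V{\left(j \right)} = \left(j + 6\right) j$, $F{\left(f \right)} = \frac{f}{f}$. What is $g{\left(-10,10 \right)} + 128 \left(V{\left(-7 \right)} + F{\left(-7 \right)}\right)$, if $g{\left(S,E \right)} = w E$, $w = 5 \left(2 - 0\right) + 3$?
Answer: $1154$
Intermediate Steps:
$F{\left(f \right)} = 1$
$w = 13$ ($w = 5 \left(2 + 0\right) + 3 = 5 \cdot 2 + 3 = 10 + 3 = 13$)
$V{\left(j \right)} = j \left(6 + j\right)$ ($V{\left(j \right)} = \left(6 + j\right) j = j \left(6 + j\right)$)
$g{\left(S,E \right)} = 13 E$
$g{\left(-10,10 \right)} + 128 \left(V{\left(-7 \right)} + F{\left(-7 \right)}\right) = 13 \cdot 10 + 128 \left(- 7 \left(6 - 7\right) + 1\right) = 130 + 128 \left(\left(-7\right) \left(-1\right) + 1\right) = 130 + 128 \left(7 + 1\right) = 130 + 128 \cdot 8 = 130 + 1024 = 1154$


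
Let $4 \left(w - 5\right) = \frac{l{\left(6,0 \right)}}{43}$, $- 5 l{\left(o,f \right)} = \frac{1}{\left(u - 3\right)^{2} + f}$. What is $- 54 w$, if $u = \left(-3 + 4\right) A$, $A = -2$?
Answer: $- \frac{2902473}{10750} \approx -270.0$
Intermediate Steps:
$u = -2$ ($u = \left(-3 + 4\right) \left(-2\right) = 1 \left(-2\right) = -2$)
$l{\left(o,f \right)} = - \frac{1}{5 \left(25 + f\right)}$ ($l{\left(o,f \right)} = - \frac{1}{5 \left(\left(-2 - 3\right)^{2} + f\right)} = - \frac{1}{5 \left(\left(-5\right)^{2} + f\right)} = - \frac{1}{5 \left(25 + f\right)}$)
$w = \frac{107499}{21500}$ ($w = 5 + \frac{- \frac{1}{125 + 5 \cdot 0} \cdot \frac{1}{43}}{4} = 5 + \frac{- \frac{1}{125 + 0} \cdot \frac{1}{43}}{4} = 5 + \frac{- \frac{1}{125} \cdot \frac{1}{43}}{4} = 5 + \frac{\left(-1\right) \frac{1}{125} \cdot \frac{1}{43}}{4} = 5 + \frac{\left(- \frac{1}{125}\right) \frac{1}{43}}{4} = 5 + \frac{1}{4} \left(- \frac{1}{5375}\right) = 5 - \frac{1}{21500} = \frac{107499}{21500} \approx 5.0$)
$- 54 w = \left(-54\right) \frac{107499}{21500} = - \frac{2902473}{10750}$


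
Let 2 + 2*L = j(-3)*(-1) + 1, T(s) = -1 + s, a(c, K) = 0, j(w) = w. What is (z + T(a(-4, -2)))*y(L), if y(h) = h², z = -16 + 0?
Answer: -17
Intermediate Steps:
z = -16
L = 1 (L = -1 + (-3*(-1) + 1)/2 = -1 + (3 + 1)/2 = -1 + (½)*4 = -1 + 2 = 1)
(z + T(a(-4, -2)))*y(L) = (-16 + (-1 + 0))*1² = (-16 - 1)*1 = -17*1 = -17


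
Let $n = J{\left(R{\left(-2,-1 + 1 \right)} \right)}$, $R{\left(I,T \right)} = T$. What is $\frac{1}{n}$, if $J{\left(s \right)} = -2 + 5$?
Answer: $\frac{1}{3} \approx 0.33333$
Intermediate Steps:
$J{\left(s \right)} = 3$
$n = 3$
$\frac{1}{n} = \frac{1}{3}$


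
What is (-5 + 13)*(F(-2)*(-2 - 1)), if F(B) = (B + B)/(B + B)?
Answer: -24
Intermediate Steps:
F(B) = 1 (F(B) = (2*B)/((2*B)) = (2*B)*(1/(2*B)) = 1)
(-5 + 13)*(F(-2)*(-2 - 1)) = (-5 + 13)*(1*(-2 - 1)) = 8*(1*(-3)) = 8*(-3) = -24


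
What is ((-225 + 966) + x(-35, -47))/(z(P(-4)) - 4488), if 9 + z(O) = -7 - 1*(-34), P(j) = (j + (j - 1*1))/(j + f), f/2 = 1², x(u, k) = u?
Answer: -353/2235 ≈ -0.15794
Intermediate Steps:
f = 2 (f = 2*1² = 2*1 = 2)
P(j) = (-1 + 2*j)/(2 + j) (P(j) = (j + (j - 1*1))/(j + 2) = (j + (j - 1))/(2 + j) = (j + (-1 + j))/(2 + j) = (-1 + 2*j)/(2 + j))
z(O) = 18 (z(O) = -9 + (-7 - 1*(-34)) = -9 + (-7 + 34) = -9 + 27 = 18)
((-225 + 966) + x(-35, -47))/(z(P(-4)) - 4488) = ((-225 + 966) - 35)/(18 - 4488) = (741 - 35)/(-4470) = 706*(-1/4470) = -353/2235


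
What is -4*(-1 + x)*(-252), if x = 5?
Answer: 4032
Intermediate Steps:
-4*(-1 + x)*(-252) = -4*(-1 + 5)*(-252) = -4*4*(-252) = -16*(-252) = 4032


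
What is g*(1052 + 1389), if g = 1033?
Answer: 2521553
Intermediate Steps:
g*(1052 + 1389) = 1033*(1052 + 1389) = 1033*2441 = 2521553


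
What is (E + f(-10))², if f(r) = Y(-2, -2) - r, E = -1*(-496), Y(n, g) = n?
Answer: 254016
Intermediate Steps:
E = 496
f(r) = -2 - r
(E + f(-10))² = (496 + (-2 - 1*(-10)))² = (496 + (-2 + 10))² = (496 + 8)² = 504² = 254016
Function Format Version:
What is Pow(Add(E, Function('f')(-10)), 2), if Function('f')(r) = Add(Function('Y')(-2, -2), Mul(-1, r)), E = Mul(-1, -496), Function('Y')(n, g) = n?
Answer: 254016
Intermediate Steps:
E = 496
Function('f')(r) = Add(-2, Mul(-1, r))
Pow(Add(E, Function('f')(-10)), 2) = Pow(Add(496, Add(-2, Mul(-1, -10))), 2) = Pow(Add(496, Add(-2, 10)), 2) = Pow(Add(496, 8), 2) = Pow(504, 2) = 254016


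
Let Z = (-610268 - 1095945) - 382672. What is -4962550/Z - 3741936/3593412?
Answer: 55644515218/41701246809 ≈ 1.3344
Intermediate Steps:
Z = -2088885 (Z = -1706213 - 382672 = -2088885)
-4962550/Z - 3741936/3593412 = -4962550/(-2088885) - 3741936/3593412 = -4962550*(-1/2088885) - 3741936*1/3593412 = 992510/417777 - 311828/299451 = 55644515218/41701246809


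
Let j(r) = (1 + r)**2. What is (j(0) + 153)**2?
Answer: 23716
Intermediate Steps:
(j(0) + 153)**2 = ((1 + 0)**2 + 153)**2 = (1**2 + 153)**2 = (1 + 153)**2 = 154**2 = 23716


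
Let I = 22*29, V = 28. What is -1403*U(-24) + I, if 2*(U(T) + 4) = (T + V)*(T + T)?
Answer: 140938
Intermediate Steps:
U(T) = -4 + T*(28 + T) (U(T) = -4 + ((T + 28)*(T + T))/2 = -4 + ((28 + T)*(2*T))/2 = -4 + (2*T*(28 + T))/2 = -4 + T*(28 + T))
I = 638
-1403*U(-24) + I = -1403*(-4 + (-24)² + 28*(-24)) + 638 = -1403*(-4 + 576 - 672) + 638 = -1403*(-100) + 638 = 140300 + 638 = 140938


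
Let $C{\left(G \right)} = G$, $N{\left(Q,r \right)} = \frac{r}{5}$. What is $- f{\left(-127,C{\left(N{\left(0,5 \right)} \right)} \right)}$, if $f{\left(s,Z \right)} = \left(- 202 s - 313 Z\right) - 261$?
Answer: $-25080$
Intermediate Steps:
$N{\left(Q,r \right)} = \frac{r}{5}$ ($N{\left(Q,r \right)} = r \frac{1}{5} = \frac{r}{5}$)
$f{\left(s,Z \right)} = -261 - 313 Z - 202 s$ ($f{\left(s,Z \right)} = \left(- 313 Z - 202 s\right) - 261 = -261 - 313 Z - 202 s$)
$- f{\left(-127,C{\left(N{\left(0,5 \right)} \right)} \right)} = - (-261 - 313 \cdot \frac{1}{5} \cdot 5 - -25654) = - (-261 - 313 + 25654) = \left(-1\right) 25080 = -25080$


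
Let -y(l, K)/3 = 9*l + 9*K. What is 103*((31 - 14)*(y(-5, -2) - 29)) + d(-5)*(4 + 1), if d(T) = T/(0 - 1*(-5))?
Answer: 280155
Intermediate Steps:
d(T) = T/5 (d(T) = T/(0 + 5) = T/5)
y(l, K) = -27*K - 27*l (y(l, K) = -3*(9*l + 9*K) = -3*(9*K + 9*l) = -27*K - 27*l)
103*((31 - 14)*(y(-5, -2) - 29)) + d(-5)*(4 + 1) = 103*((31 - 14)*((-27*(-2) - 27*(-5)) - 29)) + ((⅕)*(-5))*(4 + 1) = 103*(17*((54 + 135) - 29)) - 1*5 = 103*(17*(189 - 29)) - 5 = 103*(17*160) - 5 = 103*2720 - 5 = 280160 - 5 = 280155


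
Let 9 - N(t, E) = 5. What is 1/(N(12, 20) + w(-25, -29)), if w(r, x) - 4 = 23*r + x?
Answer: -1/596 ≈ -0.0016779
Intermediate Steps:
N(t, E) = 4 (N(t, E) = 9 - 1*5 = 9 - 5 = 4)
w(r, x) = 4 + x + 23*r (w(r, x) = 4 + (23*r + x) = 4 + (x + 23*r) = 4 + x + 23*r)
1/(N(12, 20) + w(-25, -29)) = 1/(4 + (4 - 29 + 23*(-25))) = 1/(4 + (4 - 29 - 575)) = 1/(4 - 600) = 1/(-596) = -1/596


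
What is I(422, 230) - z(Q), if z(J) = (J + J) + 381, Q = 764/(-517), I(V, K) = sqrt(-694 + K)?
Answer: -195449/517 + 4*I*sqrt(29) ≈ -378.04 + 21.541*I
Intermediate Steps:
Q = -764/517 (Q = 764*(-1/517) = -764/517 ≈ -1.4778)
z(J) = 381 + 2*J (z(J) = 2*J + 381 = 381 + 2*J)
I(422, 230) - z(Q) = sqrt(-694 + 230) - (381 + 2*(-764/517)) = sqrt(-464) - (381 - 1528/517) = 4*I*sqrt(29) - 1*195449/517 = 4*I*sqrt(29) - 195449/517 = -195449/517 + 4*I*sqrt(29)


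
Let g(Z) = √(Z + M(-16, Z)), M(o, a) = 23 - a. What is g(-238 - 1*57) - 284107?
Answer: -284107 + √23 ≈ -2.8410e+5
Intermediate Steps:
g(Z) = √23 (g(Z) = √(Z + (23 - Z)) = √23)
g(-238 - 1*57) - 284107 = √23 - 284107 = -284107 + √23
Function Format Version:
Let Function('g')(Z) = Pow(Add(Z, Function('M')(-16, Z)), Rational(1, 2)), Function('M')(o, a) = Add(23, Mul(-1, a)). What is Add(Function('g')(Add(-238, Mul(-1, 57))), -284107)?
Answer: Add(-284107, Pow(23, Rational(1, 2))) ≈ -2.8410e+5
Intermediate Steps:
Function('g')(Z) = Pow(23, Rational(1, 2)) (Function('g')(Z) = Pow(Add(Z, Add(23, Mul(-1, Z))), Rational(1, 2)) = Pow(23, Rational(1, 2)))
Add(Function('g')(Add(-238, Mul(-1, 57))), -284107) = Add(Pow(23, Rational(1, 2)), -284107) = Add(-284107, Pow(23, Rational(1, 2)))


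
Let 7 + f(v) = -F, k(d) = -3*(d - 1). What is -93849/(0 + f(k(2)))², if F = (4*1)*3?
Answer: -93849/361 ≈ -259.97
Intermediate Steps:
F = 12 (F = 4*3 = 12)
k(d) = 3 - 3*d (k(d) = -3*(-1 + d) = 3 - 3*d)
f(v) = -19 (f(v) = -7 - 1*12 = -7 - 12 = -19)
-93849/(0 + f(k(2)))² = -93849/(0 - 19)² = -93849/((-19)²) = -93849/361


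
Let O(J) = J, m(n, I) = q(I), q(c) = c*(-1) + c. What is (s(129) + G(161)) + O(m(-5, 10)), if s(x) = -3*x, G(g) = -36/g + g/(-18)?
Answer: -1148095/2898 ≈ -396.17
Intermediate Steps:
q(c) = 0 (q(c) = -c + c = 0)
G(g) = -36/g - g/18 (G(g) = -36/g + g*(-1/18) = -36/g - g/18)
m(n, I) = 0
(s(129) + G(161)) + O(m(-5, 10)) = (-3*129 + (-36/161 - 1/18*161)) + 0 = (-387 + (-36*1/161 - 161/18)) + 0 = (-387 + (-36/161 - 161/18)) + 0 = (-387 - 26569/2898) + 0 = -1148095/2898 + 0 = -1148095/2898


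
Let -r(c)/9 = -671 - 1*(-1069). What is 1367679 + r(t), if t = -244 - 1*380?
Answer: 1364097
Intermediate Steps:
t = -624 (t = -244 - 380 = -624)
r(c) = -3582 (r(c) = -9*(-671 - 1*(-1069)) = -9*(-671 + 1069) = -9*398 = -3582)
1367679 + r(t) = 1367679 - 3582 = 1364097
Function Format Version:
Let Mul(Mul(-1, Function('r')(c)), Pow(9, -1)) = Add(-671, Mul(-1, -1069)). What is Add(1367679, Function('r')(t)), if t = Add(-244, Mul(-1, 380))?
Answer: 1364097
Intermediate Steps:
t = -624 (t = Add(-244, -380) = -624)
Function('r')(c) = -3582 (Function('r')(c) = Mul(-9, Add(-671, Mul(-1, -1069))) = Mul(-9, Add(-671, 1069)) = Mul(-9, 398) = -3582)
Add(1367679, Function('r')(t)) = Add(1367679, -3582) = 1364097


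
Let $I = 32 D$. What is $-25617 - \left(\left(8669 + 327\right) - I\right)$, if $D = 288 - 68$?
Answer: $-27573$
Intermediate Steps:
$D = 220$
$I = 7040$ ($I = 32 \cdot 220 = 7040$)
$-25617 - \left(\left(8669 + 327\right) - I\right) = -25617 - \left(\left(8669 + 327\right) - 7040\right) = -25617 - \left(8996 - 7040\right) = -25617 - 1956 = -27573$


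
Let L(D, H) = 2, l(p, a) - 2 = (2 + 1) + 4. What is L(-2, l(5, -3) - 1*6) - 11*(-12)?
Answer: 134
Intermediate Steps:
l(p, a) = 9 (l(p, a) = 2 + ((2 + 1) + 4) = 2 + (3 + 4) = 2 + 7 = 9)
L(-2, l(5, -3) - 1*6) - 11*(-12) = 2 - 11*(-12) = 2 + 132 = 134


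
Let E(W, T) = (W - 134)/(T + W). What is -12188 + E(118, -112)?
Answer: -36572/3 ≈ -12191.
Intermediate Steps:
E(W, T) = (-134 + W)/(T + W)
-12188 + E(118, -112) = -12188 + (-134 + 118)/(-112 + 118) = -12188 - 16/6 = -12188 + (⅙)*(-16) = -12188 - 8/3 = -36572/3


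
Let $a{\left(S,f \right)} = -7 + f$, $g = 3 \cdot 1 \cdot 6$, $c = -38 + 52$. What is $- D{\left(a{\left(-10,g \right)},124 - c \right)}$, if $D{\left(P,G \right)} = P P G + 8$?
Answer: $-13318$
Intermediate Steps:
$c = 14$
$g = 18$ ($g = 3 \cdot 6 = 18$)
$D{\left(P,G \right)} = 8 + G P^{2}$ ($D{\left(P,G \right)} = P^{2} G + 8 = G P^{2} + 8 = 8 + G P^{2}$)
$- D{\left(a{\left(-10,g \right)},124 - c \right)} = - (8 + \left(124 - 14\right) \left(-7 + 18\right)^{2}) = - (8 + \left(124 - 14\right) 11^{2}) = - (8 + 110 \cdot 121) = - (8 + 13310) = \left(-1\right) 13318 = -13318$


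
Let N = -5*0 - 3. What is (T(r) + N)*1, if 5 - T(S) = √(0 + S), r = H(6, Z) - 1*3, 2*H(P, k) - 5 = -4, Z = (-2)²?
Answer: 2 - I*√10/2 ≈ 2.0 - 1.5811*I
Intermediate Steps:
Z = 4
H(P, k) = ½ (H(P, k) = 5/2 + (½)*(-4) = 5/2 - 2 = ½)
r = -5/2 (r = ½ - 1*3 = ½ - 3 = -5/2 ≈ -2.5000)
T(S) = 5 - √S (T(S) = 5 - √(0 + S) = 5 - √S)
N = -3 (N = 0 - 3 = -3)
(T(r) + N)*1 = ((5 - √(-5/2)) - 3)*1 = ((5 - I*√10/2) - 3)*1 = (2 - I*√10/2)*1 = 2 - I*√10/2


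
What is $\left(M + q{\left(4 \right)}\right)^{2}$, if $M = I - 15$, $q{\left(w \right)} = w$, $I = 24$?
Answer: $169$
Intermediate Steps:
$M = 9$ ($M = 24 - 15 = 9$)
$\left(M + q{\left(4 \right)}\right)^{2} = \left(9 + 4\right)^{2} = 13^{2} = 169$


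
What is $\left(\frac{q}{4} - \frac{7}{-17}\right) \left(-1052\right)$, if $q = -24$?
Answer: $\frac{99940}{17} \approx 5878.8$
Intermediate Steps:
$\left(\frac{q}{4} - \frac{7}{-17}\right) \left(-1052\right) = \left(- \frac{24}{4} - \frac{7}{-17}\right) \left(-1052\right) = \left(\left(-24\right) \frac{1}{4} - - \frac{7}{17}\right) \left(-1052\right) = \left(-6 + \frac{7}{17}\right) \left(-1052\right) = \left(- \frac{95}{17}\right) \left(-1052\right) = \frac{99940}{17}$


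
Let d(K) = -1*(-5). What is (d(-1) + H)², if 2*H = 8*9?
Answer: 1681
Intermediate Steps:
d(K) = 5
H = 36 (H = (8*9)/2 = (½)*72 = 36)
(d(-1) + H)² = (5 + 36)² = 41² = 1681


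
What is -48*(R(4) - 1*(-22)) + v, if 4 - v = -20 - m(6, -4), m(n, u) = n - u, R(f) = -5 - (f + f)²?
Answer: 2290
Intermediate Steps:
R(f) = -5 - 4*f² (R(f) = -5 - (2*f)² = -5 - 4*f²)
v = 34 (v = 4 - (-20 - (6 - 1*(-4))) = 4 - (-20 - (6 + 4)) = 4 - (-20 - 1*10) = 4 - (-20 - 10) = 4 - 1*(-30) = 4 + 30 = 34)
-48*(R(4) - 1*(-22)) + v = -48*((-5 - 4*4²) - 1*(-22)) + 34 = -48*((-5 - 4*16) + 22) + 34 = -48*((-5 - 64) + 22) + 34 = -48*(-69 + 22) + 34 = -48*(-47) + 34 = 2256 + 34 = 2290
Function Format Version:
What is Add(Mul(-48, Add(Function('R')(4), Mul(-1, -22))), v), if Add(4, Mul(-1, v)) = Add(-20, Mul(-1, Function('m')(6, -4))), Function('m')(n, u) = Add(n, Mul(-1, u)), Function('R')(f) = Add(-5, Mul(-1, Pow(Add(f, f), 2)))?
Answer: 2290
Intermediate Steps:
Function('R')(f) = Add(-5, Mul(-4, Pow(f, 2))) (Function('R')(f) = Add(-5, Mul(-1, Pow(Mul(2, f), 2))) = Add(-5, Mul(-1, Mul(4, Pow(f, 2)))) = Add(-5, Mul(-4, Pow(f, 2))))
v = 34 (v = Add(4, Mul(-1, Add(-20, Mul(-1, Add(6, Mul(-1, -4)))))) = Add(4, Mul(-1, Add(-20, Mul(-1, Add(6, 4))))) = Add(4, Mul(-1, Add(-20, Mul(-1, 10)))) = Add(4, Mul(-1, Add(-20, -10))) = Add(4, Mul(-1, -30)) = Add(4, 30) = 34)
Add(Mul(-48, Add(Function('R')(4), Mul(-1, -22))), v) = Add(Mul(-48, Add(Add(-5, Mul(-4, Pow(4, 2))), Mul(-1, -22))), 34) = Add(Mul(-48, Add(Add(-5, Mul(-4, 16)), 22)), 34) = Add(Mul(-48, Add(Add(-5, -64), 22)), 34) = Add(Mul(-48, Add(-69, 22)), 34) = Add(Mul(-48, -47), 34) = Add(2256, 34) = 2290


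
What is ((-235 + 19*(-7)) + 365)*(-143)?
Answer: 429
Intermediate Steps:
((-235 + 19*(-7)) + 365)*(-143) = ((-235 - 133) + 365)*(-143) = (-368 + 365)*(-143) = -3*(-143) = 429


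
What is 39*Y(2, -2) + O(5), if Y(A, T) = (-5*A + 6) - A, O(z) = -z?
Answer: -239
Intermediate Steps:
Y(A, T) = 6 - 6*A (Y(A, T) = (6 - 5*A) - A = 6 - 6*A)
39*Y(2, -2) + O(5) = 39*(6 - 6*2) - 1*5 = 39*(6 - 12) - 5 = 39*(-6) - 5 = -234 - 5 = -239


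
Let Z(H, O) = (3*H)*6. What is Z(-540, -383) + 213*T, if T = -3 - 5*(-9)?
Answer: -774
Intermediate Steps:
Z(H, O) = 18*H
T = 42 (T = -3 + 45 = 42)
Z(-540, -383) + 213*T = 18*(-540) + 213*42 = -9720 + 8946 = -774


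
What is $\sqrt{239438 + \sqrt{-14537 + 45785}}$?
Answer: $\sqrt{239438 + 12 \sqrt{217}} \approx 489.5$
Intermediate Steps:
$\sqrt{239438 + \sqrt{-14537 + 45785}} = \sqrt{239438 + \sqrt{31248}} = \sqrt{239438 + 12 \sqrt{217}}$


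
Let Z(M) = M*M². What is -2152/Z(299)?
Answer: -2152/26730899 ≈ -8.0506e-5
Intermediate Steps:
Z(M) = M³
-2152/Z(299) = -2152/(299³) = -2152/26730899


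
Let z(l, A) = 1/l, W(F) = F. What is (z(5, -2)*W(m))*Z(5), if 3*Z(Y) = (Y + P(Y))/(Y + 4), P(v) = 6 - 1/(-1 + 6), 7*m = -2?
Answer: -4/175 ≈ -0.022857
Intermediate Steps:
m = -2/7 (m = (⅐)*(-2) = -2/7 ≈ -0.28571)
P(v) = 29/5 (P(v) = 6 - 1/5 = 6 - 1*⅕ = 6 - ⅕ = 29/5)
Z(Y) = (29/5 + Y)/(3*(4 + Y)) (Z(Y) = ((Y + 29/5)/(Y + 4))/3 = ((29/5 + Y)/(4 + Y))/3 = (29/5 + Y)/(3*(4 + Y)))
(z(5, -2)*W(m))*Z(5) = (-2/7/5)*((29 + 5*5)/(15*(4 + 5))) = ((⅕)*(-2/7))*((1/15)*(29 + 25)/9) = -2*54/(525*9) = -2/35*⅖ = -4/175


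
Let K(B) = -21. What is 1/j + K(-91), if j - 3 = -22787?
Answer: -478465/22784 ≈ -21.000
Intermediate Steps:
j = -22784 (j = 3 - 22787 = -22784)
1/j + K(-91) = 1/(-22784) - 21 = -1/22784 - 21 = -478465/22784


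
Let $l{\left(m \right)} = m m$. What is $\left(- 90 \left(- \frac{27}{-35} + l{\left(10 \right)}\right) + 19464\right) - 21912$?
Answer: $- \frac{80622}{7} \approx -11517.0$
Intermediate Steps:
$l{\left(m \right)} = m^{2}$
$\left(- 90 \left(- \frac{27}{-35} + l{\left(10 \right)}\right) + 19464\right) - 21912 = \left(- 90 \left(- \frac{27}{-35} + 10^{2}\right) + 19464\right) - 21912 = \left(- 90 \left(\left(-27\right) \left(- \frac{1}{35}\right) + 100\right) + 19464\right) - 21912 = \left(- 90 \left(\frac{27}{35} + 100\right) + 19464\right) - 21912 = \left(\left(-90\right) \frac{3527}{35} + 19464\right) - 21912 = \left(- \frac{63486}{7} + 19464\right) - 21912 = \frac{72762}{7} - 21912 = - \frac{80622}{7}$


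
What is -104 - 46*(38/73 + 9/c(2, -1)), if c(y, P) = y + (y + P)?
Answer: -19414/73 ≈ -265.95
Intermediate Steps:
c(y, P) = P + 2*y (c(y, P) = y + (P + y) = P + 2*y)
-104 - 46*(38/73 + 9/c(2, -1)) = -104 - 46*(38/73 + 9/(-1 + 2*2)) = -104 - 46*(38*(1/73) + 9/(-1 + 4)) = -104 - 46*(38/73 + 9/3) = -104 - 46*(38/73 + 9*(⅓)) = -104 - 46*(38/73 + 3) = -104 - 46*257/73 = -104 - 11822/73 = -19414/73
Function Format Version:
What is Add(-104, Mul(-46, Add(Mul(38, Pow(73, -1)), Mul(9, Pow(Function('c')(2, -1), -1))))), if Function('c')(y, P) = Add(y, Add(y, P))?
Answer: Rational(-19414, 73) ≈ -265.95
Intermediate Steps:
Function('c')(y, P) = Add(P, Mul(2, y)) (Function('c')(y, P) = Add(y, Add(P, y)) = Add(P, Mul(2, y)))
Add(-104, Mul(-46, Add(Mul(38, Pow(73, -1)), Mul(9, Pow(Function('c')(2, -1), -1))))) = Add(-104, Mul(-46, Add(Mul(38, Pow(73, -1)), Mul(9, Pow(Add(-1, Mul(2, 2)), -1))))) = Add(-104, Mul(-46, Add(Mul(38, Rational(1, 73)), Mul(9, Pow(Add(-1, 4), -1))))) = Add(-104, Mul(-46, Add(Rational(38, 73), Mul(9, Pow(3, -1))))) = Add(-104, Mul(-46, Add(Rational(38, 73), Mul(9, Rational(1, 3))))) = Add(-104, Mul(-46, Add(Rational(38, 73), 3))) = Add(-104, Mul(-46, Rational(257, 73))) = Add(-104, Rational(-11822, 73)) = Rational(-19414, 73)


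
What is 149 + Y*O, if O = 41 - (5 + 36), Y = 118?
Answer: 149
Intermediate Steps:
O = 0 (O = 41 - 1*41 = 41 - 41 = 0)
149 + Y*O = 149 + 118*0 = 149 + 0 = 149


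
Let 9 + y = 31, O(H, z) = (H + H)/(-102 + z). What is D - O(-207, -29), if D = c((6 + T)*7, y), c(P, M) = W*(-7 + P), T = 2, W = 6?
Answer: 38100/131 ≈ 290.84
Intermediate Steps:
O(H, z) = 2*H/(-102 + z) (O(H, z) = (2*H)/(-102 + z) = 2*H/(-102 + z))
y = 22 (y = -9 + 31 = 22)
c(P, M) = -42 + 6*P (c(P, M) = 6*(-7 + P) = -42 + 6*P)
D = 294 (D = -42 + 6*((6 + 2)*7) = -42 + 6*(8*7) = -42 + 6*56 = -42 + 336 = 294)
D - O(-207, -29) = 294 - 2*(-207)/(-102 - 29) = 294 - 2*(-207)/(-131) = 294 - 2*(-207)*(-1)/131 = 294 - 1*414/131 = 294 - 414/131 = 38100/131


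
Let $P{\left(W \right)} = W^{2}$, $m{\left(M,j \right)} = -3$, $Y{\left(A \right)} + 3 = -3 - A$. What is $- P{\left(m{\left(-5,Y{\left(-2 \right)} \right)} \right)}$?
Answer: $-9$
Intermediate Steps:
$Y{\left(A \right)} = -6 - A$ ($Y{\left(A \right)} = -3 - \left(3 + A\right) = -6 - A$)
$- P{\left(m{\left(-5,Y{\left(-2 \right)} \right)} \right)} = - \left(-3\right)^{2} = \left(-1\right) 9 = -9$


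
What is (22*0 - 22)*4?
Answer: -88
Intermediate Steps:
(22*0 - 22)*4 = (0 - 22)*4 = -22*4 = -88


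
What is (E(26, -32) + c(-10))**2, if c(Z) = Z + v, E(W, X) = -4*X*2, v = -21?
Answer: 50625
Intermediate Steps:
E(W, X) = -8*X
c(Z) = -21 + Z (c(Z) = Z - 21 = -21 + Z)
(E(26, -32) + c(-10))**2 = (-8*(-32) + (-21 - 10))**2 = (256 - 31)**2 = 225**2 = 50625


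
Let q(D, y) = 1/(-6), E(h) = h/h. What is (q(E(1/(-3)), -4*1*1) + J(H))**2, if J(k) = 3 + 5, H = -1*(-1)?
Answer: 2209/36 ≈ 61.361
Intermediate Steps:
E(h) = 1
q(D, y) = -1/6
H = 1
J(k) = 8
(q(E(1/(-3)), -4*1*1) + J(H))**2 = (-1/6 + 8)**2 = (47/6)**2 = 2209/36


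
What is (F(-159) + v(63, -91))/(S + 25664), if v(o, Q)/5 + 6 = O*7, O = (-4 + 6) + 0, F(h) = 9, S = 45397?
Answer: 49/71061 ≈ 0.00068955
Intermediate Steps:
O = 2 (O = 2 + 0 = 2)
v(o, Q) = 40 (v(o, Q) = -30 + 5*(2*7) = -30 + 5*14 = -30 + 70 = 40)
(F(-159) + v(63, -91))/(S + 25664) = (9 + 40)/(45397 + 25664) = 49/71061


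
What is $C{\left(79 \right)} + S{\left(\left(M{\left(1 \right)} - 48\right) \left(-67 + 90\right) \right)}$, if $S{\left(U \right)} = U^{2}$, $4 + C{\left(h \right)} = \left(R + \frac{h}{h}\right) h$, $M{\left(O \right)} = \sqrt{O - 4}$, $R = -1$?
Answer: $1217225 - 50784 i \sqrt{3} \approx 1.2172 \cdot 10^{6} - 87961.0 i$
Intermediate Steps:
$M{\left(O \right)} = \sqrt{-4 + O}$
$C{\left(h \right)} = -4$ ($C{\left(h \right)} = -4 + \left(-1 + \frac{h}{h}\right) h = -4 + \left(-1 + 1\right) h = -4 + 0 h = -4 + 0 = -4$)
$C{\left(79 \right)} + S{\left(\left(M{\left(1 \right)} - 48\right) \left(-67 + 90\right) \right)} = -4 + \left(\left(\sqrt{-4 + 1} - 48\right) \left(-67 + 90\right)\right)^{2} = -4 + \left(\left(\sqrt{-3} - 48\right) 23\right)^{2} = -4 + \left(\left(i \sqrt{3} - 48\right) 23\right)^{2} = -4 + \left(\left(-48 + i \sqrt{3}\right) 23\right)^{2} = -4 + \left(-1104 + 23 i \sqrt{3}\right)^{2}$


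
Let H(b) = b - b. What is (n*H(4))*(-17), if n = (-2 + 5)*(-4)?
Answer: 0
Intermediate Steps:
H(b) = 0
n = -12 (n = 3*(-4) = -12)
(n*H(4))*(-17) = -12*0*(-17) = 0*(-17) = 0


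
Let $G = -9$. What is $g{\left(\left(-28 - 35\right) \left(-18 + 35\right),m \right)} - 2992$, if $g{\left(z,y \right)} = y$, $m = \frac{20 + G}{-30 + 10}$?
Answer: $- \frac{59851}{20} \approx -2992.6$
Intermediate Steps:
$m = - \frac{11}{20}$ ($m = \frac{20 - 9}{-30 + 10} = \frac{11}{-20} = 11 \left(- \frac{1}{20}\right) = - \frac{11}{20} \approx -0.55$)
$g{\left(\left(-28 - 35\right) \left(-18 + 35\right),m \right)} - 2992 = - \frac{11}{20} - 2992 = - \frac{59851}{20}$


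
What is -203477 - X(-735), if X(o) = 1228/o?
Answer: -149554367/735 ≈ -2.0348e+5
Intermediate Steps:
-203477 - X(-735) = -203477 - 1228/(-735) = -203477 - 1228*(-1)/735 = -203477 - 1*(-1228/735) = -203477 + 1228/735 = -149554367/735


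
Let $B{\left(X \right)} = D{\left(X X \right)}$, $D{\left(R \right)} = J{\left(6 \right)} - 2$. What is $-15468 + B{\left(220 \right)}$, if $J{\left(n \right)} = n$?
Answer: $-15464$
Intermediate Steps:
$D{\left(R \right)} = 4$ ($D{\left(R \right)} = 6 - 2 = 4$)
$B{\left(X \right)} = 4$
$-15468 + B{\left(220 \right)} = -15468 + 4 = -15464$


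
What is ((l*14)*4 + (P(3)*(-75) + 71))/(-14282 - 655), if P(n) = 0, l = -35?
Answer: 1889/14937 ≈ 0.12646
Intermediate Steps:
((l*14)*4 + (P(3)*(-75) + 71))/(-14282 - 655) = (-35*14*4 + (0*(-75) + 71))/(-14282 - 655) = (-490*4 + (0 + 71))/(-14937) = (-1960 + 71)*(-1/14937) = -1889*(-1/14937) = 1889/14937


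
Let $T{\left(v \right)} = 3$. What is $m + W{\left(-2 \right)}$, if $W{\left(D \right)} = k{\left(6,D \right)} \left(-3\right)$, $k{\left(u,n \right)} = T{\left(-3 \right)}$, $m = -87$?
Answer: $-96$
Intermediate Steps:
$k{\left(u,n \right)} = 3$
$W{\left(D \right)} = -9$ ($W{\left(D \right)} = 3 \left(-3\right) = -9$)
$m + W{\left(-2 \right)} = -87 - 9 = -96$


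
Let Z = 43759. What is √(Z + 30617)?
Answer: 6*√2066 ≈ 272.72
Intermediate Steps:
√(Z + 30617) = √(43759 + 30617) = √74376 = 6*√2066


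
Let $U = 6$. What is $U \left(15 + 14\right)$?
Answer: $174$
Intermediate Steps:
$U \left(15 + 14\right) = 6 \left(15 + 14\right) = 6 \cdot 29 = 174$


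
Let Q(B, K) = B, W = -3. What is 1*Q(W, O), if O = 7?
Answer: -3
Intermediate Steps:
1*Q(W, O) = 1*(-3) = -3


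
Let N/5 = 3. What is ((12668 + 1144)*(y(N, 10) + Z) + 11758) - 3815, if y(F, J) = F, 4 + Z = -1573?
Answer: -21566401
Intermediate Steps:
N = 15 (N = 5*3 = 15)
Z = -1577 (Z = -4 - 1573 = -1577)
((12668 + 1144)*(y(N, 10) + Z) + 11758) - 3815 = ((12668 + 1144)*(15 - 1577) + 11758) - 3815 = (13812*(-1562) + 11758) - 3815 = (-21574344 + 11758) - 3815 = -21562586 - 3815 = -21566401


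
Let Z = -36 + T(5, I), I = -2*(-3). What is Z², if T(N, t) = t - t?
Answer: 1296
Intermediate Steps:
I = 6
T(N, t) = 0
Z = -36 (Z = -36 + 0 = -36)
Z² = (-36)² = 1296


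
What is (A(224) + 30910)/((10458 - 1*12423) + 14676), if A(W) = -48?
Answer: 30862/12711 ≈ 2.4280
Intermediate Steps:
(A(224) + 30910)/((10458 - 1*12423) + 14676) = (-48 + 30910)/((10458 - 1*12423) + 14676) = 30862/((10458 - 12423) + 14676) = 30862/(-1965 + 14676) = 30862/12711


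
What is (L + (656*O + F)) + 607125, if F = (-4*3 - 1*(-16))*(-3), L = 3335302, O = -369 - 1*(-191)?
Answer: 3825647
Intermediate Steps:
O = -178 (O = -369 + 191 = -178)
F = -12 (F = (-12 + 16)*(-3) = 4*(-3) = -12)
(L + (656*O + F)) + 607125 = (3335302 + (656*(-178) - 12)) + 607125 = (3335302 + (-116768 - 12)) + 607125 = (3335302 - 116780) + 607125 = 3218522 + 607125 = 3825647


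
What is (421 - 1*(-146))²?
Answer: 321489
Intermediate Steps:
(421 - 1*(-146))² = (421 + 146)² = 567² = 321489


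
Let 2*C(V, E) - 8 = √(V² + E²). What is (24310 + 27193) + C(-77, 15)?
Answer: 51507 + √6154/2 ≈ 51546.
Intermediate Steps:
C(V, E) = 4 + √(E² + V²)/2 (C(V, E) = 4 + √(V² + E²)/2 = 4 + √(E² + V²)/2)
(24310 + 27193) + C(-77, 15) = (24310 + 27193) + (4 + √(15² + (-77)²)/2) = 51503 + (4 + √(225 + 5929)/2) = 51503 + (4 + √6154/2) = 51507 + √6154/2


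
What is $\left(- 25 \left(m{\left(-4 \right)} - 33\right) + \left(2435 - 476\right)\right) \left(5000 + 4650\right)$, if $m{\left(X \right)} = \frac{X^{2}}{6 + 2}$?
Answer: $26383100$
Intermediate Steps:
$m{\left(X \right)} = \frac{X^{2}}{8}$
$\left(- 25 \left(m{\left(-4 \right)} - 33\right) + \left(2435 - 476\right)\right) \left(5000 + 4650\right) = \left(- 25 \left(\frac{\left(-4\right)^{2}}{8} - 33\right) + \left(2435 - 476\right)\right) \left(5000 + 4650\right) = \left(- 25 \left(\frac{1}{8} \cdot 16 - 33\right) + \left(2435 - 476\right)\right) 9650 = \left(- 25 \left(2 - 33\right) + 1959\right) 9650 = \left(\left(-25\right) \left(-31\right) + 1959\right) 9650 = \left(775 + 1959\right) 9650 = 2734 \cdot 9650 = 26383100$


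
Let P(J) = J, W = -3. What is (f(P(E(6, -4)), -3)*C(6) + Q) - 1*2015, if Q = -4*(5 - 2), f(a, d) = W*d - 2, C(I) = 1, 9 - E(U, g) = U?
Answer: -2020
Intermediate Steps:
E(U, g) = 9 - U
f(a, d) = -2 - 3*d (f(a, d) = -3*d - 2 = -2 - 3*d)
Q = -12 (Q = -4*3 = -12)
(f(P(E(6, -4)), -3)*C(6) + Q) - 1*2015 = ((-2 - 3*(-3))*1 - 12) - 1*2015 = ((-2 + 9)*1 - 12) - 2015 = (7*1 - 12) - 2015 = (7 - 12) - 2015 = -5 - 2015 = -2020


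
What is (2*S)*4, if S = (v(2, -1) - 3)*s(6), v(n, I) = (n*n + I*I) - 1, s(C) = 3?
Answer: 24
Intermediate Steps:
v(n, I) = -1 + I**2 + n**2 (v(n, I) = (n**2 + I**2) - 1 = (I**2 + n**2) - 1 = -1 + I**2 + n**2)
S = 3 (S = ((-1 + (-1)**2 + 2**2) - 3)*3 = ((-1 + 1 + 4) - 3)*3 = (4 - 3)*3 = 1*3 = 3)
(2*S)*4 = (2*3)*4 = 6*4 = 24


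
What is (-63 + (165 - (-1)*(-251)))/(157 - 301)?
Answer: 149/144 ≈ 1.0347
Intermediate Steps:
(-63 + (165 - (-1)*(-251)))/(157 - 301) = (-63 + (165 - 1*251))/(-144) = (-63 + (165 - 251))*(-1/144) = (-63 - 86)*(-1/144) = -149*(-1/144) = 149/144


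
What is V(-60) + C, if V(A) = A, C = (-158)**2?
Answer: 24904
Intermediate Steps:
C = 24964
V(-60) + C = -60 + 24964 = 24904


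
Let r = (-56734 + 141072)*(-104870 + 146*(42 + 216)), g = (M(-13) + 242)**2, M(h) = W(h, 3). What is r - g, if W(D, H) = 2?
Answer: -5667741812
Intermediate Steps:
M(h) = 2
g = 59536 (g = (2 + 242)**2 = 244**2 = 59536)
r = -5667682276 (r = 84338*(-104870 + 146*258) = 84338*(-104870 + 37668) = 84338*(-67202) = -5667682276)
r - g = -5667682276 - 1*59536 = -5667682276 - 59536 = -5667741812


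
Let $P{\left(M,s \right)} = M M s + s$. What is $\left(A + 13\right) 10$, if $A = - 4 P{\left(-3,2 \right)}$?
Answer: $-670$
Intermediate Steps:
$P{\left(M,s \right)} = s + s M^{2}$ ($P{\left(M,s \right)} = M^{2} s + s = s M^{2} + s = s + s M^{2}$)
$A = -80$ ($A = - 4 \cdot 2 \left(1 + \left(-3\right)^{2}\right) = - 4 \cdot 2 \left(1 + 9\right) = - 4 \cdot 2 \cdot 10 = \left(-4\right) 20 = -80$)
$\left(A + 13\right) 10 = \left(-80 + 13\right) 10 = \left(-67\right) 10 = -670$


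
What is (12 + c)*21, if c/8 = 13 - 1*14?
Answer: 84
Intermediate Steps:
c = -8 (c = 8*(13 - 1*14) = 8*(13 - 14) = 8*(-1) = -8)
(12 + c)*21 = (12 - 8)*21 = 4*21 = 84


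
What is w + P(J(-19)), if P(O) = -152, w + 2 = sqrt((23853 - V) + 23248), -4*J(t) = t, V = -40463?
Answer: -154 + 2*sqrt(21891) ≈ 141.91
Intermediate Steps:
J(t) = -t/4
w = -2 + 2*sqrt(21891) (w = -2 + sqrt((23853 - 1*(-40463)) + 23248) = -2 + sqrt((23853 + 40463) + 23248) = -2 + sqrt(64316 + 23248) = -2 + sqrt(87564) = -2 + 2*sqrt(21891) ≈ 293.91)
w + P(J(-19)) = (-2 + 2*sqrt(21891)) - 152 = -154 + 2*sqrt(21891)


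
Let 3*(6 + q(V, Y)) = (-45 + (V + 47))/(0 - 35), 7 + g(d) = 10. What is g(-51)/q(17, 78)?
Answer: -315/649 ≈ -0.48536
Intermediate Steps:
g(d) = 3 (g(d) = -7 + 10 = 3)
q(V, Y) = -632/105 - V/105 (q(V, Y) = -6 + ((-45 + (V + 47))/(0 - 35))/3 = -6 + ((-45 + (47 + V))/(-35))/3 = -6 + ((2 + V)*(-1/35))/3 = -6 + (-2/35 - V/35)/3 = -6 + (-2/105 - V/105) = -632/105 - V/105)
g(-51)/q(17, 78) = 3/(-632/105 - 1/105*17) = 3/(-632/105 - 17/105) = 3/(-649/105) = 3*(-105/649) = -315/649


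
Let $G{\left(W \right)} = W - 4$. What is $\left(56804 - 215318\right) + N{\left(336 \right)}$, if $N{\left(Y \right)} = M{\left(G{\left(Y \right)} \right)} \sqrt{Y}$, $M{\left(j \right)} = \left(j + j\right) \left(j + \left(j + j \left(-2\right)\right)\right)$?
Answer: $-158514$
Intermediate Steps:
$G{\left(W \right)} = -4 + W$
$M{\left(j \right)} = 0$ ($M{\left(j \right)} = 2 j \left(j + \left(j - 2 j\right)\right) = 2 j \left(j - j\right) = 2 j 0 = 0$)
$N{\left(Y \right)} = 0$ ($N{\left(Y \right)} = 0 \sqrt{Y} = 0$)
$\left(56804 - 215318\right) + N{\left(336 \right)} = \left(56804 - 215318\right) + 0 = -158514 + 0 = -158514$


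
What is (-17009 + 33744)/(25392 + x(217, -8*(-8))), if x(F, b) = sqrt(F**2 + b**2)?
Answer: 424935120/644702479 - 16735*sqrt(51185)/644702479 ≈ 0.65325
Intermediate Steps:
(-17009 + 33744)/(25392 + x(217, -8*(-8))) = (-17009 + 33744)/(25392 + sqrt(217**2 + (-8*(-8))**2)) = 16735/(25392 + sqrt(47089 + 64**2)) = 16735/(25392 + sqrt(47089 + 4096)) = 16735/(25392 + sqrt(51185))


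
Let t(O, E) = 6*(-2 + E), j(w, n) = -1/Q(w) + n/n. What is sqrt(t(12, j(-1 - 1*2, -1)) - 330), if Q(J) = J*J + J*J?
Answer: I*sqrt(3027)/3 ≈ 18.339*I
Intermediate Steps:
Q(J) = 2*J**2 (Q(J) = J**2 + J**2 = 2*J**2)
j(w, n) = 1 - 1/(2*w**2) (j(w, n) = -1/(2*w**2) + n/n = -1/(2*w**2) + 1 = 1 - 1/(2*w**2))
t(O, E) = -12 + 6*E
sqrt(t(12, j(-1 - 1*2, -1)) - 330) = sqrt((-12 + 6*(1 - 1/(2*(-1 - 1*2)**2))) - 330) = sqrt((-12 + 6*(1 - 1/(2*(-1 - 2)**2))) - 330) = sqrt((-12 + 6*(1 - 1/2/(-3)**2)) - 330) = sqrt((-12 + 6*(1 - 1/2*1/9)) - 330) = sqrt((-12 + 6*(1 - 1/18)) - 330) = sqrt((-12 + 6*(17/18)) - 330) = sqrt((-12 + 17/3) - 330) = sqrt(-19/3 - 330) = sqrt(-1009/3) = I*sqrt(3027)/3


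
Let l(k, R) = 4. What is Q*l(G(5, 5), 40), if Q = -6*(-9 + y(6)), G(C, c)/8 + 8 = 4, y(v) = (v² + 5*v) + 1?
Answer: -1392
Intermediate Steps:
y(v) = 1 + v² + 5*v
G(C, c) = -32 (G(C, c) = -64 + 8*4 = -64 + 32 = -32)
Q = -348 (Q = -6*(-9 + (1 + 6² + 5*6)) = -6*(-9 + (1 + 36 + 30)) = -6*(-9 + 67) = -6*58 = -348)
Q*l(G(5, 5), 40) = -348*4 = -1392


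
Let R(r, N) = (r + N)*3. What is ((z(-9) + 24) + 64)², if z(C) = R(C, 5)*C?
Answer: 38416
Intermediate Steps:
R(r, N) = 3*N + 3*r (R(r, N) = (N + r)*3 = 3*N + 3*r)
z(C) = C*(15 + 3*C) (z(C) = (3*5 + 3*C)*C = (15 + 3*C)*C = C*(15 + 3*C))
((z(-9) + 24) + 64)² = ((3*(-9)*(5 - 9) + 24) + 64)² = ((3*(-9)*(-4) + 24) + 64)² = ((108 + 24) + 64)² = (132 + 64)² = 196² = 38416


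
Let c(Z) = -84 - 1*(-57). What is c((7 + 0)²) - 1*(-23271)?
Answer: 23244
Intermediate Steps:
c(Z) = -27 (c(Z) = -84 + 57 = -27)
c((7 + 0)²) - 1*(-23271) = -27 - 1*(-23271) = -27 + 23271 = 23244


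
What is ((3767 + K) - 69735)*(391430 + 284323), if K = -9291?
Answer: -50856495027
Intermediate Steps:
((3767 + K) - 69735)*(391430 + 284323) = ((3767 - 9291) - 69735)*(391430 + 284323) = (-5524 - 69735)*675753 = -75259*675753 = -50856495027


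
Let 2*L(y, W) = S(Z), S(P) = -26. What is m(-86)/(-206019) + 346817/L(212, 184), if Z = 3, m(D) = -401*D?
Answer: -71451339841/2678247 ≈ -26678.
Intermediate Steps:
L(y, W) = -13 (L(y, W) = (½)*(-26) = -13)
m(-86)/(-206019) + 346817/L(212, 184) = -401*(-86)/(-206019) + 346817/(-13) = 34486*(-1/206019) + 346817*(-1/13) = -34486/206019 - 346817/13 = -71451339841/2678247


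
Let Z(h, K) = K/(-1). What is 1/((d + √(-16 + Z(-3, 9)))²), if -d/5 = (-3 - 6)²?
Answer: 328/53824805 + 81*I/538248050 ≈ 6.0938e-6 + 1.5049e-7*I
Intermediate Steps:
Z(h, K) = -K (Z(h, K) = K*(-1) = -K)
d = -405 (d = -5*(-3 - 6)² = -5*(-9)² = -5*81 = -405)
1/((d + √(-16 + Z(-3, 9)))²) = 1/((-405 + √(-16 - 1*9))²) = 1/((-405 + √(-16 - 9))²) = 1/((-405 + √(-25))²) = 1/((-405 + 5*I)²) = (-405 + 5*I)⁻²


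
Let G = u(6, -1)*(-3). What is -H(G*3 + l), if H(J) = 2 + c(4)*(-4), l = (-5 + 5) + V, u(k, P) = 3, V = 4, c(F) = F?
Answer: 14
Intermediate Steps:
l = 4 (l = (-5 + 5) + 4 = 0 + 4 = 4)
G = -9 (G = 3*(-3) = -9)
H(J) = -14 (H(J) = 2 + 4*(-4) = 2 - 16 = -14)
-H(G*3 + l) = -1*(-14) = 14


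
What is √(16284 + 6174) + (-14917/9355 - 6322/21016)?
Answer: -186318991/98302340 + √22458 ≈ 147.96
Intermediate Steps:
√(16284 + 6174) + (-14917/9355 - 6322/21016) = √22458 + (-14917*1/9355 - 6322*1/21016) = √22458 + (-14917/9355 - 3161/10508) = √22458 - 186318991/98302340 = -186318991/98302340 + √22458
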